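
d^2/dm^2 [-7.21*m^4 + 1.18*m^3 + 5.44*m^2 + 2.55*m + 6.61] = -86.52*m^2 + 7.08*m + 10.88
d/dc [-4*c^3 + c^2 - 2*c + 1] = -12*c^2 + 2*c - 2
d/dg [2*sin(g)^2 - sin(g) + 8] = (4*sin(g) - 1)*cos(g)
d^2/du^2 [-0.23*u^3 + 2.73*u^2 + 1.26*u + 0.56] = 5.46 - 1.38*u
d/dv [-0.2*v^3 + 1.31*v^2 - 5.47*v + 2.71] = -0.6*v^2 + 2.62*v - 5.47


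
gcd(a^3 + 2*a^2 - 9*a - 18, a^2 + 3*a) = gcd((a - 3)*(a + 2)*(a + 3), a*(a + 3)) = a + 3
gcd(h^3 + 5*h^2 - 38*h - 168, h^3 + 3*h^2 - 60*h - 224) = h^2 + 11*h + 28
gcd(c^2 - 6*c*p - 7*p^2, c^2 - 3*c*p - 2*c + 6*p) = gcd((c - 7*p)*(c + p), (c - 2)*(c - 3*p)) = 1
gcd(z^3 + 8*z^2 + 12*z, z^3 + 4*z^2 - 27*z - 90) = z + 6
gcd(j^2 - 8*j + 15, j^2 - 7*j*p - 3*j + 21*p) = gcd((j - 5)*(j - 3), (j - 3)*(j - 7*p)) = j - 3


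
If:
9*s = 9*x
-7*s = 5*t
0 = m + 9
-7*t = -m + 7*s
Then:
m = -9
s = 45/14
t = -9/2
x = 45/14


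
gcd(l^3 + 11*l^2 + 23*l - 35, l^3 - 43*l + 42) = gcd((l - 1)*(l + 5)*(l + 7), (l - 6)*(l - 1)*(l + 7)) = l^2 + 6*l - 7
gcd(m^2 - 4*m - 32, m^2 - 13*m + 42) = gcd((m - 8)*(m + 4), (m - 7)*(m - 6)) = 1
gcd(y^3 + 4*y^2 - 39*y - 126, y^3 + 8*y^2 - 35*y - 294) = y^2 + y - 42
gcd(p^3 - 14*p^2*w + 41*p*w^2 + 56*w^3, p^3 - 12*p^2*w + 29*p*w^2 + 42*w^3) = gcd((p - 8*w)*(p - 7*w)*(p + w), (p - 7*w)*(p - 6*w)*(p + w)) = p^2 - 6*p*w - 7*w^2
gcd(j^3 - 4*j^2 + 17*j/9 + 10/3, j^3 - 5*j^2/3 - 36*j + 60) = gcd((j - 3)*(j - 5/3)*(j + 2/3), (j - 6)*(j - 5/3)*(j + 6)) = j - 5/3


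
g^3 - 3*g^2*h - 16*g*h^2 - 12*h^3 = (g - 6*h)*(g + h)*(g + 2*h)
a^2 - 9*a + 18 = (a - 6)*(a - 3)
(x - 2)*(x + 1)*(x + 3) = x^3 + 2*x^2 - 5*x - 6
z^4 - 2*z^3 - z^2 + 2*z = z*(z - 2)*(z - 1)*(z + 1)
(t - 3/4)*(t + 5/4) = t^2 + t/2 - 15/16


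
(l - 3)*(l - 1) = l^2 - 4*l + 3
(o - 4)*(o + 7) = o^2 + 3*o - 28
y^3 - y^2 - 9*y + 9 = (y - 3)*(y - 1)*(y + 3)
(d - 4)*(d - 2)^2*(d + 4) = d^4 - 4*d^3 - 12*d^2 + 64*d - 64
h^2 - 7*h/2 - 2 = (h - 4)*(h + 1/2)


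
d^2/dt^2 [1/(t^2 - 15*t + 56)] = 2*(-t^2 + 15*t + (2*t - 15)^2 - 56)/(t^2 - 15*t + 56)^3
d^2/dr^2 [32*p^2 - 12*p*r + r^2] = 2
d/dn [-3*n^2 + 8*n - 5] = 8 - 6*n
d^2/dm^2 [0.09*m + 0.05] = 0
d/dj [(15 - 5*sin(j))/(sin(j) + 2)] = -25*cos(j)/(sin(j) + 2)^2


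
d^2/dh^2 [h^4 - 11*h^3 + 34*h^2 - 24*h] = 12*h^2 - 66*h + 68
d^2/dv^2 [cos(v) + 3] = -cos(v)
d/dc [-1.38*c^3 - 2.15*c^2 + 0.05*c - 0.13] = -4.14*c^2 - 4.3*c + 0.05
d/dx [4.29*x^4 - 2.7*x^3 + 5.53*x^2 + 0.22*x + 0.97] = 17.16*x^3 - 8.1*x^2 + 11.06*x + 0.22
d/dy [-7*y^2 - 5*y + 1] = -14*y - 5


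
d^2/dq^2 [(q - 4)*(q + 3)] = 2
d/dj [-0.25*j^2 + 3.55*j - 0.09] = 3.55 - 0.5*j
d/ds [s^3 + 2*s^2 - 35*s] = 3*s^2 + 4*s - 35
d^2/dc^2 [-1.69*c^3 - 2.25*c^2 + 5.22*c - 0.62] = -10.14*c - 4.5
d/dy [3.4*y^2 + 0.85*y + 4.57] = 6.8*y + 0.85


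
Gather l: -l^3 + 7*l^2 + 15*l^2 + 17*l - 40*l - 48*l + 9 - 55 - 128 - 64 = -l^3 + 22*l^2 - 71*l - 238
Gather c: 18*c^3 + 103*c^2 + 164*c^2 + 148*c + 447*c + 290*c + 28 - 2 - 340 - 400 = 18*c^3 + 267*c^2 + 885*c - 714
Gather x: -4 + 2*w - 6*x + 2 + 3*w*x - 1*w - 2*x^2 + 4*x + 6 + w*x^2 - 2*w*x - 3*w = -2*w + x^2*(w - 2) + x*(w - 2) + 4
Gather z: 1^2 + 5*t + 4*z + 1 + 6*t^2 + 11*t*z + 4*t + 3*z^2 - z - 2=6*t^2 + 9*t + 3*z^2 + z*(11*t + 3)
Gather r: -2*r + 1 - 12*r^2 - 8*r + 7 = -12*r^2 - 10*r + 8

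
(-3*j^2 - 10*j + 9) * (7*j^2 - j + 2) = -21*j^4 - 67*j^3 + 67*j^2 - 29*j + 18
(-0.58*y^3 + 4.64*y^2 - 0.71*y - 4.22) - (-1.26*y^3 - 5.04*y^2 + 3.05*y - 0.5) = 0.68*y^3 + 9.68*y^2 - 3.76*y - 3.72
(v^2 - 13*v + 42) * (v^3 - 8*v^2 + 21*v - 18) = v^5 - 21*v^4 + 167*v^3 - 627*v^2 + 1116*v - 756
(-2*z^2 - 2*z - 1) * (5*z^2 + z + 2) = -10*z^4 - 12*z^3 - 11*z^2 - 5*z - 2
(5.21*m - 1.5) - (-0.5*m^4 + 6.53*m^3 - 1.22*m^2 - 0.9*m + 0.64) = 0.5*m^4 - 6.53*m^3 + 1.22*m^2 + 6.11*m - 2.14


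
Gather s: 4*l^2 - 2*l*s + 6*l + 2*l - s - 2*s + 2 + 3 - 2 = 4*l^2 + 8*l + s*(-2*l - 3) + 3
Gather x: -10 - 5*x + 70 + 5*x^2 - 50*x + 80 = 5*x^2 - 55*x + 140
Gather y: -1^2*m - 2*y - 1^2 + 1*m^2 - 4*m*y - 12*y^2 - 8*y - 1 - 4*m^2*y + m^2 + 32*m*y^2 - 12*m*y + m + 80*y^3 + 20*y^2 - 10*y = 2*m^2 + 80*y^3 + y^2*(32*m + 8) + y*(-4*m^2 - 16*m - 20) - 2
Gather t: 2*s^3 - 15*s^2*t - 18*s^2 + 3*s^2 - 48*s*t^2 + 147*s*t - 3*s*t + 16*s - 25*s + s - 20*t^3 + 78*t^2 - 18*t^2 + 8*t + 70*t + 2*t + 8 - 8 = 2*s^3 - 15*s^2 - 8*s - 20*t^3 + t^2*(60 - 48*s) + t*(-15*s^2 + 144*s + 80)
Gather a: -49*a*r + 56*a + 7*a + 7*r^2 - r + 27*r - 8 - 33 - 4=a*(63 - 49*r) + 7*r^2 + 26*r - 45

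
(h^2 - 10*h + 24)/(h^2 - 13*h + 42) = (h - 4)/(h - 7)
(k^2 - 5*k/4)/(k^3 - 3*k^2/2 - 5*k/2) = (5 - 4*k)/(2*(-2*k^2 + 3*k + 5))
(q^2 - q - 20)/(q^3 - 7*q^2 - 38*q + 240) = (q + 4)/(q^2 - 2*q - 48)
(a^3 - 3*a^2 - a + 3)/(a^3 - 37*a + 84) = (a^2 - 1)/(a^2 + 3*a - 28)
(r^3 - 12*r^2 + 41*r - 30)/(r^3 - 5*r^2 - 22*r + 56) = (r^3 - 12*r^2 + 41*r - 30)/(r^3 - 5*r^2 - 22*r + 56)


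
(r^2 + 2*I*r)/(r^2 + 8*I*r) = (r + 2*I)/(r + 8*I)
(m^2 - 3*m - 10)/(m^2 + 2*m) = (m - 5)/m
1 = 1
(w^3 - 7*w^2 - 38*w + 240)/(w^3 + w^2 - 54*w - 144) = (w - 5)/(w + 3)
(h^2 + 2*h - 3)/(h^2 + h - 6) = (h - 1)/(h - 2)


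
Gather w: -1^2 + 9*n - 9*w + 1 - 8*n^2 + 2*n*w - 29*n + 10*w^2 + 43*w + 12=-8*n^2 - 20*n + 10*w^2 + w*(2*n + 34) + 12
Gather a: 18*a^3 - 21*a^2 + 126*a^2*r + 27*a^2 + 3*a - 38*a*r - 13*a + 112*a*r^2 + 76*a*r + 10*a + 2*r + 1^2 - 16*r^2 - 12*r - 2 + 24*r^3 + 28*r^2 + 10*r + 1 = 18*a^3 + a^2*(126*r + 6) + a*(112*r^2 + 38*r) + 24*r^3 + 12*r^2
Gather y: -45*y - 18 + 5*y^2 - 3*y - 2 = 5*y^2 - 48*y - 20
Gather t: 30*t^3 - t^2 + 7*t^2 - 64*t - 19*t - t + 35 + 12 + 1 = 30*t^3 + 6*t^2 - 84*t + 48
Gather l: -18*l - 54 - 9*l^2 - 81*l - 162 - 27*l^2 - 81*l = -36*l^2 - 180*l - 216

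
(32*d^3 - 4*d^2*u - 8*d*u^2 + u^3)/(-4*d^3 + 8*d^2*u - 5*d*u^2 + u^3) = (-16*d^2 - 6*d*u + u^2)/(2*d^2 - 3*d*u + u^2)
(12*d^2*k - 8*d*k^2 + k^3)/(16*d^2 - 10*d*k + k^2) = k*(6*d - k)/(8*d - k)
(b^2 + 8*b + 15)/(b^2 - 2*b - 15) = (b + 5)/(b - 5)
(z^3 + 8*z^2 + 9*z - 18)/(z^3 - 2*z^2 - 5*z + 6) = (z^2 + 9*z + 18)/(z^2 - z - 6)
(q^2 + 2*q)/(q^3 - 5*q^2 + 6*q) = (q + 2)/(q^2 - 5*q + 6)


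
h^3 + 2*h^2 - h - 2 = (h - 1)*(h + 1)*(h + 2)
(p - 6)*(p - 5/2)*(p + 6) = p^3 - 5*p^2/2 - 36*p + 90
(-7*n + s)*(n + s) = -7*n^2 - 6*n*s + s^2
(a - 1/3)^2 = a^2 - 2*a/3 + 1/9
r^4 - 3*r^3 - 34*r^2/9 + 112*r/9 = r*(r - 8/3)*(r - 7/3)*(r + 2)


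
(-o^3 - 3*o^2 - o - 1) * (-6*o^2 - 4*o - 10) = 6*o^5 + 22*o^4 + 28*o^3 + 40*o^2 + 14*o + 10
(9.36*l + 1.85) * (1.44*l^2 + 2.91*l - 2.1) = 13.4784*l^3 + 29.9016*l^2 - 14.2725*l - 3.885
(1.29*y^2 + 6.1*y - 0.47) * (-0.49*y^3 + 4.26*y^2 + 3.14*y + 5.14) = -0.6321*y^5 + 2.5064*y^4 + 30.2669*y^3 + 23.7824*y^2 + 29.8782*y - 2.4158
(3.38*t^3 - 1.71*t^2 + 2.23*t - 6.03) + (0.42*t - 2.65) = 3.38*t^3 - 1.71*t^2 + 2.65*t - 8.68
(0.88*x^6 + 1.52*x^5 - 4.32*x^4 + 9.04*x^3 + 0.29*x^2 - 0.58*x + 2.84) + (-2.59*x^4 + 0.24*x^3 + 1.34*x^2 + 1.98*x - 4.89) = 0.88*x^6 + 1.52*x^5 - 6.91*x^4 + 9.28*x^3 + 1.63*x^2 + 1.4*x - 2.05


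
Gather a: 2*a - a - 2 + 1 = a - 1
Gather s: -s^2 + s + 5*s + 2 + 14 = -s^2 + 6*s + 16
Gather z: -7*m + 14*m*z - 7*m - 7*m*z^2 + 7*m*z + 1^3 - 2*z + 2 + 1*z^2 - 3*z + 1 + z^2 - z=-14*m + z^2*(2 - 7*m) + z*(21*m - 6) + 4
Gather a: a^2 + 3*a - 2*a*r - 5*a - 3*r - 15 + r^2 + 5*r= a^2 + a*(-2*r - 2) + r^2 + 2*r - 15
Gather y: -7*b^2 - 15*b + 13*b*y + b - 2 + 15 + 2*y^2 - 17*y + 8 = -7*b^2 - 14*b + 2*y^2 + y*(13*b - 17) + 21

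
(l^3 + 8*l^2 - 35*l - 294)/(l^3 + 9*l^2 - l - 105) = (l^2 + l - 42)/(l^2 + 2*l - 15)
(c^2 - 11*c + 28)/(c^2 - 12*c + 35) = (c - 4)/(c - 5)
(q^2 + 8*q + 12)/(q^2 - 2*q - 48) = (q + 2)/(q - 8)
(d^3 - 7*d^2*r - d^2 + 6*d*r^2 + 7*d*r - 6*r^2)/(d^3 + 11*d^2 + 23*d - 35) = (d^2 - 7*d*r + 6*r^2)/(d^2 + 12*d + 35)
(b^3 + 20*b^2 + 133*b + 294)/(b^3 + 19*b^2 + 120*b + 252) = (b + 7)/(b + 6)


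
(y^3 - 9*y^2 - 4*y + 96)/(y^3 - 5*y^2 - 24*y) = (y - 4)/y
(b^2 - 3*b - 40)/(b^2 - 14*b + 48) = (b + 5)/(b - 6)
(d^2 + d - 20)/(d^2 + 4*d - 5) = (d - 4)/(d - 1)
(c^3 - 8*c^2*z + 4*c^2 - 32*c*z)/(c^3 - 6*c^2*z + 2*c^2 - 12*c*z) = (c^2 - 8*c*z + 4*c - 32*z)/(c^2 - 6*c*z + 2*c - 12*z)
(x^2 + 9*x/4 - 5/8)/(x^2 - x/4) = (x + 5/2)/x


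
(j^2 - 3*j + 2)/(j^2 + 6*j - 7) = (j - 2)/(j + 7)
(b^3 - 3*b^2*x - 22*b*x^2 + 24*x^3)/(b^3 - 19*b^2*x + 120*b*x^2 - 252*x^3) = (b^2 + 3*b*x - 4*x^2)/(b^2 - 13*b*x + 42*x^2)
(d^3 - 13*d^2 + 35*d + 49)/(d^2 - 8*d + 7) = (d^2 - 6*d - 7)/(d - 1)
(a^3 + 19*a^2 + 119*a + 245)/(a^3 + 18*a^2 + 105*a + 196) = (a + 5)/(a + 4)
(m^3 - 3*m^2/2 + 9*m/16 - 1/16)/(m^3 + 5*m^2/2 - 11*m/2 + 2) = (16*m^2 - 8*m + 1)/(8*(2*m^2 + 7*m - 4))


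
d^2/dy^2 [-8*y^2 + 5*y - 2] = -16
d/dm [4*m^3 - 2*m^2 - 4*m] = 12*m^2 - 4*m - 4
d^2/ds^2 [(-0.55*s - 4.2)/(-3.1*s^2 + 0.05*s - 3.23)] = ((0.55*s + 4.2)*(6.2*s - 0.05)*(12.4*s - 0.1) - (10.23*s + 25.985)*(3.1*s^2 - 0.05*s + 3.23))/(3.1*s^2 - 0.05*s + 3.23)^3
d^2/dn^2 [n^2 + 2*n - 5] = 2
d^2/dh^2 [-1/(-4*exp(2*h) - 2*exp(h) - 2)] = ((4*exp(h) + 1)^2*exp(h) - (8*exp(h) + 1)*(2*exp(2*h) + exp(h) + 1)/2)*exp(h)/(2*exp(2*h) + exp(h) + 1)^3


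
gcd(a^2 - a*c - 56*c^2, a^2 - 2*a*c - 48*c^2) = a - 8*c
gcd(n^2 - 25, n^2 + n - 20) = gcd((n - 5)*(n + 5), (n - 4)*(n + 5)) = n + 5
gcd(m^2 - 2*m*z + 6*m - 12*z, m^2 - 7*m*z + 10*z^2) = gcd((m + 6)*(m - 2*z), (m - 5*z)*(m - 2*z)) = -m + 2*z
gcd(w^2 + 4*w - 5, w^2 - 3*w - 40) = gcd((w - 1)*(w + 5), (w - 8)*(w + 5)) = w + 5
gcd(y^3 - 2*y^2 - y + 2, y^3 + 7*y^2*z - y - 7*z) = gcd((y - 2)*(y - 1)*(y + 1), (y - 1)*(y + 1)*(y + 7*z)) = y^2 - 1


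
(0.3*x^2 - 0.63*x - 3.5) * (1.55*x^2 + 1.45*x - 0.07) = 0.465*x^4 - 0.5415*x^3 - 6.3595*x^2 - 5.0309*x + 0.245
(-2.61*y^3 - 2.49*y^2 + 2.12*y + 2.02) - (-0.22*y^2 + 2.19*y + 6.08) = -2.61*y^3 - 2.27*y^2 - 0.0699999999999998*y - 4.06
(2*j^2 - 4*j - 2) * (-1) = -2*j^2 + 4*j + 2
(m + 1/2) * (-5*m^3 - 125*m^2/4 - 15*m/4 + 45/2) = -5*m^4 - 135*m^3/4 - 155*m^2/8 + 165*m/8 + 45/4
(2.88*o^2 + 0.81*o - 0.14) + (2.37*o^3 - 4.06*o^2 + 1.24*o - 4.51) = 2.37*o^3 - 1.18*o^2 + 2.05*o - 4.65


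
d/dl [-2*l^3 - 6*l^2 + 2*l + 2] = -6*l^2 - 12*l + 2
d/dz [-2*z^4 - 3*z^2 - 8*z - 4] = -8*z^3 - 6*z - 8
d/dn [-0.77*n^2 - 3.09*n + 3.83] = -1.54*n - 3.09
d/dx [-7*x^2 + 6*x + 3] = 6 - 14*x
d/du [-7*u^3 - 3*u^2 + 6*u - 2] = -21*u^2 - 6*u + 6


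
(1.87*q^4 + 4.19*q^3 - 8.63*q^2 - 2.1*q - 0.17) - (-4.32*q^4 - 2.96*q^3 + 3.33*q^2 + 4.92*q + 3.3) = 6.19*q^4 + 7.15*q^3 - 11.96*q^2 - 7.02*q - 3.47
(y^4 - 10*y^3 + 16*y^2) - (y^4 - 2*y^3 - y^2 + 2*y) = -8*y^3 + 17*y^2 - 2*y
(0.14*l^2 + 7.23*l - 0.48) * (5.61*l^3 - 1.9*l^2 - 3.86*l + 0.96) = 0.7854*l^5 + 40.2943*l^4 - 16.9702*l^3 - 26.8614*l^2 + 8.7936*l - 0.4608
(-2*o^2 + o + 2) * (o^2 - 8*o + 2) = -2*o^4 + 17*o^3 - 10*o^2 - 14*o + 4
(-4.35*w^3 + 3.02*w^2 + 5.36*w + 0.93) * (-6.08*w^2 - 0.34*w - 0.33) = 26.448*w^5 - 16.8826*w^4 - 32.1801*w^3 - 8.4734*w^2 - 2.085*w - 0.3069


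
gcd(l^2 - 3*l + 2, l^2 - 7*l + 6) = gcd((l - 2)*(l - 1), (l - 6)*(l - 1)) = l - 1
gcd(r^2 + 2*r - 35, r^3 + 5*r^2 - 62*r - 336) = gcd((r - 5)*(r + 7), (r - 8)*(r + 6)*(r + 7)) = r + 7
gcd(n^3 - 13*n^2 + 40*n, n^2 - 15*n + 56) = n - 8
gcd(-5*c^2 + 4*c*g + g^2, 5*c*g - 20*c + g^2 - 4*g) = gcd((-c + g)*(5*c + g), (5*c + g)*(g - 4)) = 5*c + g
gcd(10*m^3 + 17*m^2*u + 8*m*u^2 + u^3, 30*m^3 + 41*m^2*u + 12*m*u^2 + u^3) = 5*m^2 + 6*m*u + u^2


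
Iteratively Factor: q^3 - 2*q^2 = (q)*(q^2 - 2*q) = q^2*(q - 2)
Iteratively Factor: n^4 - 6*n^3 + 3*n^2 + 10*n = (n - 5)*(n^3 - n^2 - 2*n) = n*(n - 5)*(n^2 - n - 2) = n*(n - 5)*(n - 2)*(n + 1)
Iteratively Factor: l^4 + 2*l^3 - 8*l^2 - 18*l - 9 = (l - 3)*(l^3 + 5*l^2 + 7*l + 3) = (l - 3)*(l + 1)*(l^2 + 4*l + 3) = (l - 3)*(l + 1)^2*(l + 3)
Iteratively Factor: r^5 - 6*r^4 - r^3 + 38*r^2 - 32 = (r - 4)*(r^4 - 2*r^3 - 9*r^2 + 2*r + 8) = (r - 4)^2*(r^3 + 2*r^2 - r - 2) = (r - 4)^2*(r - 1)*(r^2 + 3*r + 2) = (r - 4)^2*(r - 1)*(r + 2)*(r + 1)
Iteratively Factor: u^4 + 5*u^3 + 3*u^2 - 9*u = (u + 3)*(u^3 + 2*u^2 - 3*u) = (u + 3)^2*(u^2 - u) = u*(u + 3)^2*(u - 1)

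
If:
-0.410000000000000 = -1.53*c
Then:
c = 0.27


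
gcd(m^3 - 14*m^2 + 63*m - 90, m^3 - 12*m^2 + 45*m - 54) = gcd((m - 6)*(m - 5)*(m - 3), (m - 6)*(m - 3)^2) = m^2 - 9*m + 18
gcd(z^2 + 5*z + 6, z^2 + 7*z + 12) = z + 3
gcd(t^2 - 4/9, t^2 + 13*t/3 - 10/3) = t - 2/3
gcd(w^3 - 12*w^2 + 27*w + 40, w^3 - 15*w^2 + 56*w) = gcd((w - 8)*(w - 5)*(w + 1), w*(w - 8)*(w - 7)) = w - 8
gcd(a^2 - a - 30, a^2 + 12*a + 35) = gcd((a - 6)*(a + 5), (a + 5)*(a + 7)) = a + 5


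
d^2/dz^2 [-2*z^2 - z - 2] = -4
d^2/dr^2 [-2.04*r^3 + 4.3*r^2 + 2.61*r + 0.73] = 8.6 - 12.24*r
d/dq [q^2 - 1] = 2*q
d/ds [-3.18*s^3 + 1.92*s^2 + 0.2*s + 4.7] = -9.54*s^2 + 3.84*s + 0.2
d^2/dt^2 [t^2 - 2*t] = 2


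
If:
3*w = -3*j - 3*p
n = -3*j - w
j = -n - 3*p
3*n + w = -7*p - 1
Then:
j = 4/19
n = -7/19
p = 1/19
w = -5/19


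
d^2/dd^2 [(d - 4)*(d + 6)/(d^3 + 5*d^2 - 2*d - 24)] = 2*(d^6 + 6*d^5 - 108*d^4 - 728*d^3 - 1008*d^2 - 288*d - 2496)/(d^9 + 15*d^8 + 69*d^7 - 7*d^6 - 858*d^5 - 1452*d^4 + 3160*d^3 + 8352*d^2 - 3456*d - 13824)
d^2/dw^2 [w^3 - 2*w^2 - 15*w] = 6*w - 4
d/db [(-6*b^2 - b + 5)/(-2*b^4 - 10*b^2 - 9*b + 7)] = ((12*b + 1)*(2*b^4 + 10*b^2 + 9*b - 7) - (6*b^2 + b - 5)*(8*b^3 + 20*b + 9))/(2*b^4 + 10*b^2 + 9*b - 7)^2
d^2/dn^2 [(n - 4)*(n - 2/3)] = 2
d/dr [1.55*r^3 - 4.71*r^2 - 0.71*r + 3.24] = 4.65*r^2 - 9.42*r - 0.71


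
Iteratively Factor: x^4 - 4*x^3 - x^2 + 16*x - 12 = (x + 2)*(x^3 - 6*x^2 + 11*x - 6) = (x - 2)*(x + 2)*(x^2 - 4*x + 3) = (x - 3)*(x - 2)*(x + 2)*(x - 1)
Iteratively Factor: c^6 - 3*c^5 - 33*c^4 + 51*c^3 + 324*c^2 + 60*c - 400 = (c - 5)*(c^5 + 2*c^4 - 23*c^3 - 64*c^2 + 4*c + 80) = (c - 5)*(c + 4)*(c^4 - 2*c^3 - 15*c^2 - 4*c + 20) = (c - 5)*(c + 2)*(c + 4)*(c^3 - 4*c^2 - 7*c + 10) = (c - 5)^2*(c + 2)*(c + 4)*(c^2 + c - 2) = (c - 5)^2*(c + 2)^2*(c + 4)*(c - 1)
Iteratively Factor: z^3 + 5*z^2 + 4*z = (z + 4)*(z^2 + z) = z*(z + 4)*(z + 1)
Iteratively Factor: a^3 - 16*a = (a)*(a^2 - 16) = a*(a - 4)*(a + 4)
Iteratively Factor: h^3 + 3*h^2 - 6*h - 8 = (h + 4)*(h^2 - h - 2) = (h + 1)*(h + 4)*(h - 2)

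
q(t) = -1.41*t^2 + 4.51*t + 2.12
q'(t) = 4.51 - 2.82*t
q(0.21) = 3.00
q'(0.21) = 3.92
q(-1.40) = -6.96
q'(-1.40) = 8.46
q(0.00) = 2.12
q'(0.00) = 4.51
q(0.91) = 5.06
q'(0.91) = 1.94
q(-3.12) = -25.68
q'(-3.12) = 13.31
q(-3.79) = -35.23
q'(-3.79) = 15.20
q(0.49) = 3.99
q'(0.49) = 3.13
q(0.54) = 4.14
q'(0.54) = 2.99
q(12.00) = -146.80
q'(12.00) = -29.33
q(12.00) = -146.80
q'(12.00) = -29.33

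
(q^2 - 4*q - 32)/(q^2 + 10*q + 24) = (q - 8)/(q + 6)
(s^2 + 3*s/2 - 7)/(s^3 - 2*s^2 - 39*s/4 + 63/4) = 2*(2*s^2 + 3*s - 14)/(4*s^3 - 8*s^2 - 39*s + 63)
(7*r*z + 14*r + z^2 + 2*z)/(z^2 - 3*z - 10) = (7*r + z)/(z - 5)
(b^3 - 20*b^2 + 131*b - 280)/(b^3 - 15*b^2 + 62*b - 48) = (b^2 - 12*b + 35)/(b^2 - 7*b + 6)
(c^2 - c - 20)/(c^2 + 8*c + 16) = (c - 5)/(c + 4)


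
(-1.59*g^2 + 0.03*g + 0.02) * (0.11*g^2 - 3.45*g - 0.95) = -0.1749*g^4 + 5.4888*g^3 + 1.4092*g^2 - 0.0975*g - 0.019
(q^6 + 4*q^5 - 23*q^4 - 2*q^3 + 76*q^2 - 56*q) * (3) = 3*q^6 + 12*q^5 - 69*q^4 - 6*q^3 + 228*q^2 - 168*q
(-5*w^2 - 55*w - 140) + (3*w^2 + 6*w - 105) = -2*w^2 - 49*w - 245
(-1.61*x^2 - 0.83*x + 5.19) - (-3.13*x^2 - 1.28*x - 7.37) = 1.52*x^2 + 0.45*x + 12.56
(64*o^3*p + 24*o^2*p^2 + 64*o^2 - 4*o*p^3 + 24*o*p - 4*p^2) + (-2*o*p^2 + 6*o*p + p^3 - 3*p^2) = 64*o^3*p + 24*o^2*p^2 + 64*o^2 - 4*o*p^3 - 2*o*p^2 + 30*o*p + p^3 - 7*p^2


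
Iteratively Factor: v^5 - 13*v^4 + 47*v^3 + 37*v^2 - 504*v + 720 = (v - 5)*(v^4 - 8*v^3 + 7*v^2 + 72*v - 144) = (v - 5)*(v - 3)*(v^3 - 5*v^2 - 8*v + 48) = (v - 5)*(v - 3)*(v + 3)*(v^2 - 8*v + 16) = (v - 5)*(v - 4)*(v - 3)*(v + 3)*(v - 4)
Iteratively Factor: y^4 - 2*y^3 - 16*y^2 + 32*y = (y + 4)*(y^3 - 6*y^2 + 8*y) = (y - 2)*(y + 4)*(y^2 - 4*y) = y*(y - 2)*(y + 4)*(y - 4)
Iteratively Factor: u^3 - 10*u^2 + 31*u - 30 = (u - 3)*(u^2 - 7*u + 10) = (u - 5)*(u - 3)*(u - 2)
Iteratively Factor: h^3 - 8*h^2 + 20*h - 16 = (h - 2)*(h^2 - 6*h + 8) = (h - 4)*(h - 2)*(h - 2)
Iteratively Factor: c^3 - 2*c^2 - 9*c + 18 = (c + 3)*(c^2 - 5*c + 6) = (c - 3)*(c + 3)*(c - 2)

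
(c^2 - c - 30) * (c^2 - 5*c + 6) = c^4 - 6*c^3 - 19*c^2 + 144*c - 180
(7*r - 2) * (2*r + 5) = 14*r^2 + 31*r - 10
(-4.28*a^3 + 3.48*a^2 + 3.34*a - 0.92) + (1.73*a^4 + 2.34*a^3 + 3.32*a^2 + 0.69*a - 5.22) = 1.73*a^4 - 1.94*a^3 + 6.8*a^2 + 4.03*a - 6.14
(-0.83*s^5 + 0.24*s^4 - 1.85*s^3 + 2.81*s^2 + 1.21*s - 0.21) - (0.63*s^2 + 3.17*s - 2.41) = -0.83*s^5 + 0.24*s^4 - 1.85*s^3 + 2.18*s^2 - 1.96*s + 2.2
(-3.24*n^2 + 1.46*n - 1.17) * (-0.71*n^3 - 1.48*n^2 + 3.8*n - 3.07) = 2.3004*n^5 + 3.7586*n^4 - 13.6421*n^3 + 17.2264*n^2 - 8.9282*n + 3.5919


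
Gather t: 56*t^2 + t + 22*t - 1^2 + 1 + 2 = 56*t^2 + 23*t + 2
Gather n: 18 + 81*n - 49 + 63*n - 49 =144*n - 80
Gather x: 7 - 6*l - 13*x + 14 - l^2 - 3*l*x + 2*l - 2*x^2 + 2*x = -l^2 - 4*l - 2*x^2 + x*(-3*l - 11) + 21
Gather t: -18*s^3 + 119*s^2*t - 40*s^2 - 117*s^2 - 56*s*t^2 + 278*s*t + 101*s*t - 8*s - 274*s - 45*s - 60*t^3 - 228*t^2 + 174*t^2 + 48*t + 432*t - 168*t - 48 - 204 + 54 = -18*s^3 - 157*s^2 - 327*s - 60*t^3 + t^2*(-56*s - 54) + t*(119*s^2 + 379*s + 312) - 198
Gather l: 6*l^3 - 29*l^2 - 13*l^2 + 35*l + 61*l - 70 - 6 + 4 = 6*l^3 - 42*l^2 + 96*l - 72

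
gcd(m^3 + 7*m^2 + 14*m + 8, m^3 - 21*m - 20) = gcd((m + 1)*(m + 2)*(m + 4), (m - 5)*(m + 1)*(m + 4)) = m^2 + 5*m + 4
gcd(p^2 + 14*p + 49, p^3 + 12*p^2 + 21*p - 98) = p^2 + 14*p + 49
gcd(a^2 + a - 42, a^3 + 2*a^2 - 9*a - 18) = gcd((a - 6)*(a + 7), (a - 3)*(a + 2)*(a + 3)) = 1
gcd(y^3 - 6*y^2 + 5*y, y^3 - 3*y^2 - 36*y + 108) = 1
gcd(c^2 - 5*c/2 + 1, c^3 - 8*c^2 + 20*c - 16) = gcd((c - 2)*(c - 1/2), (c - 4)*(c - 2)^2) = c - 2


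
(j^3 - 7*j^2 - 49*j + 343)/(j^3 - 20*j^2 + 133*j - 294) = (j + 7)/(j - 6)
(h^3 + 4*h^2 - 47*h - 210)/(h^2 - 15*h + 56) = (h^2 + 11*h + 30)/(h - 8)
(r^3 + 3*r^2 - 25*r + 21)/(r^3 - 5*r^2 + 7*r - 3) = (r + 7)/(r - 1)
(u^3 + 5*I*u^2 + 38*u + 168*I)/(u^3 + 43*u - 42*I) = (u + 4*I)/(u - I)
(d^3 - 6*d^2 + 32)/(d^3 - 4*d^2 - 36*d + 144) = (d^2 - 2*d - 8)/(d^2 - 36)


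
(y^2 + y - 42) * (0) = 0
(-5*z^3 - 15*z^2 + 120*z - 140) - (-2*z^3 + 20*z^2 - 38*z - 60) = -3*z^3 - 35*z^2 + 158*z - 80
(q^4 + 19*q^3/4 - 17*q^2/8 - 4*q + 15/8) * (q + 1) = q^5 + 23*q^4/4 + 21*q^3/8 - 49*q^2/8 - 17*q/8 + 15/8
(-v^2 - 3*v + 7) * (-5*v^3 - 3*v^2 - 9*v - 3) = 5*v^5 + 18*v^4 - 17*v^3 + 9*v^2 - 54*v - 21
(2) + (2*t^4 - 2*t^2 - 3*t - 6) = 2*t^4 - 2*t^2 - 3*t - 4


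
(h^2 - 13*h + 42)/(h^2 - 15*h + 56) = (h - 6)/(h - 8)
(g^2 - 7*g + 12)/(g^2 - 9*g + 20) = (g - 3)/(g - 5)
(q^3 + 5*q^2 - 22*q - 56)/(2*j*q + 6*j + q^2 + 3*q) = (q^3 + 5*q^2 - 22*q - 56)/(2*j*q + 6*j + q^2 + 3*q)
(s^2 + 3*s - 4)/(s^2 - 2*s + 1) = (s + 4)/(s - 1)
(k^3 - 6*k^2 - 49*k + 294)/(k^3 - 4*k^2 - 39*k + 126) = (k^2 + k - 42)/(k^2 + 3*k - 18)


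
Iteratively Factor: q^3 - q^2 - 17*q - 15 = (q + 1)*(q^2 - 2*q - 15) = (q - 5)*(q + 1)*(q + 3)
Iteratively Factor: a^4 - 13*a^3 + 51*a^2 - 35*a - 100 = (a - 5)*(a^3 - 8*a^2 + 11*a + 20) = (a - 5)^2*(a^2 - 3*a - 4) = (a - 5)^2*(a + 1)*(a - 4)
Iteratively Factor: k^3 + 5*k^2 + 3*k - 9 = (k + 3)*(k^2 + 2*k - 3) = (k + 3)^2*(k - 1)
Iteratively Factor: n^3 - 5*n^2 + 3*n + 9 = (n - 3)*(n^2 - 2*n - 3) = (n - 3)*(n + 1)*(n - 3)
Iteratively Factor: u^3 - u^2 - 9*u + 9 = (u - 3)*(u^2 + 2*u - 3) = (u - 3)*(u + 3)*(u - 1)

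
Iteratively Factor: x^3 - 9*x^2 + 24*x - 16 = (x - 1)*(x^2 - 8*x + 16) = (x - 4)*(x - 1)*(x - 4)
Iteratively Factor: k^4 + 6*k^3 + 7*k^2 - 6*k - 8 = (k + 4)*(k^3 + 2*k^2 - k - 2) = (k - 1)*(k + 4)*(k^2 + 3*k + 2) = (k - 1)*(k + 1)*(k + 4)*(k + 2)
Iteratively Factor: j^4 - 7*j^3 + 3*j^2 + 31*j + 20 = (j - 4)*(j^3 - 3*j^2 - 9*j - 5) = (j - 4)*(j + 1)*(j^2 - 4*j - 5) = (j - 5)*(j - 4)*(j + 1)*(j + 1)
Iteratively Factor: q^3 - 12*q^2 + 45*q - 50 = (q - 5)*(q^2 - 7*q + 10) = (q - 5)^2*(q - 2)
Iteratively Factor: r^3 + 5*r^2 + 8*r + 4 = (r + 2)*(r^2 + 3*r + 2) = (r + 1)*(r + 2)*(r + 2)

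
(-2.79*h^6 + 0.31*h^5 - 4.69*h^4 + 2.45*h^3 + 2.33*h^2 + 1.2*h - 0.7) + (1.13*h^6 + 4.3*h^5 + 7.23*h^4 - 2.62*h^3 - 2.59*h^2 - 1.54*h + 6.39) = -1.66*h^6 + 4.61*h^5 + 2.54*h^4 - 0.17*h^3 - 0.26*h^2 - 0.34*h + 5.69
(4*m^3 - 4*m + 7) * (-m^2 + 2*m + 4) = -4*m^5 + 8*m^4 + 20*m^3 - 15*m^2 - 2*m + 28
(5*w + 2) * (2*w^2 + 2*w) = 10*w^3 + 14*w^2 + 4*w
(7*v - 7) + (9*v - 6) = 16*v - 13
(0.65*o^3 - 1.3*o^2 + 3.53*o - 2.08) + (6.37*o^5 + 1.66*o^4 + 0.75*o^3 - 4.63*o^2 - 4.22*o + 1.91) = 6.37*o^5 + 1.66*o^4 + 1.4*o^3 - 5.93*o^2 - 0.69*o - 0.17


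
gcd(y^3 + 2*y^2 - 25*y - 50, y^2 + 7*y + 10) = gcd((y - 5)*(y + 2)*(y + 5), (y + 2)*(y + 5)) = y^2 + 7*y + 10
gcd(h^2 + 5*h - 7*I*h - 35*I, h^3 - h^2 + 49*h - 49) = h - 7*I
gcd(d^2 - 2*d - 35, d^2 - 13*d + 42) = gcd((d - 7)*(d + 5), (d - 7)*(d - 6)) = d - 7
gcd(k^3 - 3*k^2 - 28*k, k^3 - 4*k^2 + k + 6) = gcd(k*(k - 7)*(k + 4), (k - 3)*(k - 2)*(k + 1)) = 1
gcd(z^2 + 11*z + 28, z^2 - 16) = z + 4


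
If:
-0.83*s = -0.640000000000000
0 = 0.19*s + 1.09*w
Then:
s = 0.77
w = -0.13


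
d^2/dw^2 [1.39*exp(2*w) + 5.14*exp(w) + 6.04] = (5.56*exp(w) + 5.14)*exp(w)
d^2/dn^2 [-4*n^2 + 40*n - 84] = -8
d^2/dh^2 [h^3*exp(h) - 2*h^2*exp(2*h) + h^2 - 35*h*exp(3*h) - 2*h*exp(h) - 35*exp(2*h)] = h^3*exp(h) - 8*h^2*exp(2*h) + 6*h^2*exp(h) - 315*h*exp(3*h) - 16*h*exp(2*h) + 4*h*exp(h) - 210*exp(3*h) - 144*exp(2*h) - 4*exp(h) + 2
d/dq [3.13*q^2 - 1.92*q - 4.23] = 6.26*q - 1.92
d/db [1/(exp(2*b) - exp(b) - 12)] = (1 - 2*exp(b))*exp(b)/(-exp(2*b) + exp(b) + 12)^2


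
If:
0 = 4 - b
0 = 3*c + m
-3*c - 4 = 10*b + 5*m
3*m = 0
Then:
No Solution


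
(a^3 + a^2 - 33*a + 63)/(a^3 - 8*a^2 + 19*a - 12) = (a^2 + 4*a - 21)/(a^2 - 5*a + 4)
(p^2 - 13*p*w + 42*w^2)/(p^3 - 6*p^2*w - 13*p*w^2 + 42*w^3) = (p - 6*w)/(p^2 + p*w - 6*w^2)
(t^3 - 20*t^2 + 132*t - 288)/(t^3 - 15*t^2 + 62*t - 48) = (t - 6)/(t - 1)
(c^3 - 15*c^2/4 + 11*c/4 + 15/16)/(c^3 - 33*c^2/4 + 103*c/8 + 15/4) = (c - 3/2)/(c - 6)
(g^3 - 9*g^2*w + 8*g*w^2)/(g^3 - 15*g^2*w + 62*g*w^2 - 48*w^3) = g/(g - 6*w)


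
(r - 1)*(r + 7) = r^2 + 6*r - 7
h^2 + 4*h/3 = h*(h + 4/3)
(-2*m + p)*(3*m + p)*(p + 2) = -6*m^2*p - 12*m^2 + m*p^2 + 2*m*p + p^3 + 2*p^2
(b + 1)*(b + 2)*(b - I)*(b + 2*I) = b^4 + 3*b^3 + I*b^3 + 4*b^2 + 3*I*b^2 + 6*b + 2*I*b + 4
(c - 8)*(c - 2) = c^2 - 10*c + 16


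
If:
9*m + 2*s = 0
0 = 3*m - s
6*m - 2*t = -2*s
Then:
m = 0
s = 0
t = 0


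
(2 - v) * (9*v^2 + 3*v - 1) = -9*v^3 + 15*v^2 + 7*v - 2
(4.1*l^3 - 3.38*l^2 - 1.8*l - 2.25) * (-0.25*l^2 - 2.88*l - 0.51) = -1.025*l^5 - 10.963*l^4 + 8.0934*l^3 + 7.4703*l^2 + 7.398*l + 1.1475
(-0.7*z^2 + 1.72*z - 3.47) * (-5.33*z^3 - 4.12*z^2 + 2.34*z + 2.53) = 3.731*z^5 - 6.2836*z^4 + 9.7707*z^3 + 16.5502*z^2 - 3.7682*z - 8.7791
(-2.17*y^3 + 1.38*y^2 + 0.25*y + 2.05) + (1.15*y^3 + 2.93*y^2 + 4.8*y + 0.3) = -1.02*y^3 + 4.31*y^2 + 5.05*y + 2.35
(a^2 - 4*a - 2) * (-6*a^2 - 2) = -6*a^4 + 24*a^3 + 10*a^2 + 8*a + 4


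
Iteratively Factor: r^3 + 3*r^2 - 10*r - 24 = (r + 2)*(r^2 + r - 12) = (r + 2)*(r + 4)*(r - 3)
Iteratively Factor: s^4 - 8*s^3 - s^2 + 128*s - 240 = (s + 4)*(s^3 - 12*s^2 + 47*s - 60) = (s - 5)*(s + 4)*(s^2 - 7*s + 12) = (s - 5)*(s - 3)*(s + 4)*(s - 4)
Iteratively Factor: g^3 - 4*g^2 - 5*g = (g + 1)*(g^2 - 5*g) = g*(g + 1)*(g - 5)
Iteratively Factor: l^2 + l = (l + 1)*(l)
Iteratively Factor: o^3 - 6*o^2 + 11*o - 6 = (o - 2)*(o^2 - 4*o + 3) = (o - 3)*(o - 2)*(o - 1)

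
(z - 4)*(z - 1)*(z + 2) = z^3 - 3*z^2 - 6*z + 8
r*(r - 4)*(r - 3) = r^3 - 7*r^2 + 12*r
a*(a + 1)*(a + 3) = a^3 + 4*a^2 + 3*a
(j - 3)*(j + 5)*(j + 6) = j^3 + 8*j^2 - 3*j - 90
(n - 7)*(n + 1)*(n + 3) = n^3 - 3*n^2 - 25*n - 21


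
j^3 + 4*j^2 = j^2*(j + 4)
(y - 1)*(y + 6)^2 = y^3 + 11*y^2 + 24*y - 36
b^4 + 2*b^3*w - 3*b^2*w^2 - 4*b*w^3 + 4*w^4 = (b - w)^2*(b + 2*w)^2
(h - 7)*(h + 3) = h^2 - 4*h - 21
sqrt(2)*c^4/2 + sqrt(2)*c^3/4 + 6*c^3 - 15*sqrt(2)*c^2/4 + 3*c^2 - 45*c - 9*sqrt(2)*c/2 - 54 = (c - 3)*(c + 3/2)*(c + 6*sqrt(2))*(sqrt(2)*c/2 + sqrt(2))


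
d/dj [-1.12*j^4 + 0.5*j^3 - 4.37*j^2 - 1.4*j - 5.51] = -4.48*j^3 + 1.5*j^2 - 8.74*j - 1.4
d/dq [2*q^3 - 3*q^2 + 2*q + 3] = 6*q^2 - 6*q + 2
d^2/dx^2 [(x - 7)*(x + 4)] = 2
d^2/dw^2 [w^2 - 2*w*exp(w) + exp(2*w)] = -2*w*exp(w) + 4*exp(2*w) - 4*exp(w) + 2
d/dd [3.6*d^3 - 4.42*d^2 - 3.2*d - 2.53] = 10.8*d^2 - 8.84*d - 3.2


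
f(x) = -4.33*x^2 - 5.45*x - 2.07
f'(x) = -8.66*x - 5.45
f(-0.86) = -0.59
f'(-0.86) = 2.00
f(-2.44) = -14.55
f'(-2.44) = 15.68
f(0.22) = -3.48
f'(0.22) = -7.36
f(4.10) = -97.20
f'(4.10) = -40.96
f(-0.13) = -1.43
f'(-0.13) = -4.32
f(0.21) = -3.41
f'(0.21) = -7.27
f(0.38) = -4.77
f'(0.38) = -8.74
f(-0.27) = -0.91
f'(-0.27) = -3.11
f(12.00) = -690.99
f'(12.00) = -109.37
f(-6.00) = -125.25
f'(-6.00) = 46.51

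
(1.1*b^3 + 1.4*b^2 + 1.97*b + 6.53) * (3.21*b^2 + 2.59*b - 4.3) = 3.531*b^5 + 7.343*b^4 + 5.2197*b^3 + 20.0436*b^2 + 8.4417*b - 28.079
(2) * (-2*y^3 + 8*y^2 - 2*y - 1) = -4*y^3 + 16*y^2 - 4*y - 2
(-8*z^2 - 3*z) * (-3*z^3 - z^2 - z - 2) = 24*z^5 + 17*z^4 + 11*z^3 + 19*z^2 + 6*z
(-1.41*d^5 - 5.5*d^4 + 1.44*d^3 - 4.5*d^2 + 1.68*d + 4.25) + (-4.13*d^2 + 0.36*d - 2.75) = -1.41*d^5 - 5.5*d^4 + 1.44*d^3 - 8.63*d^2 + 2.04*d + 1.5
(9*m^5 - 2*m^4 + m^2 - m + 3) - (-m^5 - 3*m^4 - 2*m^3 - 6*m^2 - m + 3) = 10*m^5 + m^4 + 2*m^3 + 7*m^2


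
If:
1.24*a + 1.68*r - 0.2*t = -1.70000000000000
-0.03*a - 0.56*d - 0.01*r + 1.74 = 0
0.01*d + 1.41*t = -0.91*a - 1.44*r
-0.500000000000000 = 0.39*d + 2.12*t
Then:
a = -19.14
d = 3.90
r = 13.00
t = -0.95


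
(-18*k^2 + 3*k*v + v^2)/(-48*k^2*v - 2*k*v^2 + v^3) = (-3*k + v)/(v*(-8*k + v))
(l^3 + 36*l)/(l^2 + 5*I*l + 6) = l*(l - 6*I)/(l - I)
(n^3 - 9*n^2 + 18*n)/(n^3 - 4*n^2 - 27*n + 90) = n/(n + 5)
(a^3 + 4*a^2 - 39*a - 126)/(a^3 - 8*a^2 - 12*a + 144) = (a^2 + 10*a + 21)/(a^2 - 2*a - 24)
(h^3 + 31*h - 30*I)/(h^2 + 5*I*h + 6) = h - 5*I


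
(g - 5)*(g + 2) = g^2 - 3*g - 10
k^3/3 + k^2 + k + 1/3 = (k/3 + 1/3)*(k + 1)^2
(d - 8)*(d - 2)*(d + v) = d^3 + d^2*v - 10*d^2 - 10*d*v + 16*d + 16*v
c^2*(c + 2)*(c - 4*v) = c^4 - 4*c^3*v + 2*c^3 - 8*c^2*v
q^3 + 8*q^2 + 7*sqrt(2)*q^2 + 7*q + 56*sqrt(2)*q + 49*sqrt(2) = (q + 1)*(q + 7)*(q + 7*sqrt(2))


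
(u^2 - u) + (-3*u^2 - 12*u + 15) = -2*u^2 - 13*u + 15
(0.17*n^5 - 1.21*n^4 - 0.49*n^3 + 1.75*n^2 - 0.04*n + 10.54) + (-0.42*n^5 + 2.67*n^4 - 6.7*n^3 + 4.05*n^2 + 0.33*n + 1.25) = -0.25*n^5 + 1.46*n^4 - 7.19*n^3 + 5.8*n^2 + 0.29*n + 11.79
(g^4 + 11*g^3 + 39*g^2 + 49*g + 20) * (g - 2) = g^5 + 9*g^4 + 17*g^3 - 29*g^2 - 78*g - 40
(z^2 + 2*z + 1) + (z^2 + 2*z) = 2*z^2 + 4*z + 1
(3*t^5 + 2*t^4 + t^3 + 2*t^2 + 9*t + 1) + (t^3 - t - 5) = 3*t^5 + 2*t^4 + 2*t^3 + 2*t^2 + 8*t - 4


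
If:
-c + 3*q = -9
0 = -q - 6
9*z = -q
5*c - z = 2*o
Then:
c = -9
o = -137/6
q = -6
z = 2/3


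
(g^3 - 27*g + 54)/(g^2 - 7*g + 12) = (g^2 + 3*g - 18)/(g - 4)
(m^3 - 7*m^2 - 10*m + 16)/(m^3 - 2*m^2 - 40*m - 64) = (m - 1)/(m + 4)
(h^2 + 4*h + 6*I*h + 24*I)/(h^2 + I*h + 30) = (h + 4)/(h - 5*I)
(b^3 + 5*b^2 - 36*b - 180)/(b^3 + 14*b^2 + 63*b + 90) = (b - 6)/(b + 3)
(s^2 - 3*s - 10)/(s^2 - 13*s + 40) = (s + 2)/(s - 8)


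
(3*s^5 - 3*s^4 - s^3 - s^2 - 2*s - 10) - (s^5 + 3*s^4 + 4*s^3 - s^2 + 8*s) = 2*s^5 - 6*s^4 - 5*s^3 - 10*s - 10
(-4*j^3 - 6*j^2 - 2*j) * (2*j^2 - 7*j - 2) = -8*j^5 + 16*j^4 + 46*j^3 + 26*j^2 + 4*j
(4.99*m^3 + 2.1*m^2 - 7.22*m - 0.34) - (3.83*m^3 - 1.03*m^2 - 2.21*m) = 1.16*m^3 + 3.13*m^2 - 5.01*m - 0.34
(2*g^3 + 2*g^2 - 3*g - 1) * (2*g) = 4*g^4 + 4*g^3 - 6*g^2 - 2*g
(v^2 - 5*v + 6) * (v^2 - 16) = v^4 - 5*v^3 - 10*v^2 + 80*v - 96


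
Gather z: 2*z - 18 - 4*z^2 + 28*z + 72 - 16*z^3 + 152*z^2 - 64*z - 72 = -16*z^3 + 148*z^2 - 34*z - 18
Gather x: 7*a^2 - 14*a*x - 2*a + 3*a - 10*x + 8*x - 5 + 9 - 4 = 7*a^2 + a + x*(-14*a - 2)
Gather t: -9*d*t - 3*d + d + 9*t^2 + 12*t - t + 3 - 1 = -2*d + 9*t^2 + t*(11 - 9*d) + 2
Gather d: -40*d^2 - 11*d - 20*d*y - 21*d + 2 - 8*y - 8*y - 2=-40*d^2 + d*(-20*y - 32) - 16*y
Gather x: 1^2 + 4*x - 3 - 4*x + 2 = 0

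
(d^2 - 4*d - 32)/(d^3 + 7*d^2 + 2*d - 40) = (d - 8)/(d^2 + 3*d - 10)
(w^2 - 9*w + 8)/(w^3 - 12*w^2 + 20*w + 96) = (w - 1)/(w^2 - 4*w - 12)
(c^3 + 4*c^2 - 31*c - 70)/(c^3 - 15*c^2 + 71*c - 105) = (c^2 + 9*c + 14)/(c^2 - 10*c + 21)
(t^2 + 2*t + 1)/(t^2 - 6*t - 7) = (t + 1)/(t - 7)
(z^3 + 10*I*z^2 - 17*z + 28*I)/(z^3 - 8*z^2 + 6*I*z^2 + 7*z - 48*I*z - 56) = (z + 4*I)/(z - 8)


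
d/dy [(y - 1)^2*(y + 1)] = (y - 1)*(3*y + 1)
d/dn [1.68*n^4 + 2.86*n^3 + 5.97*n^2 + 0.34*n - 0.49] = 6.72*n^3 + 8.58*n^2 + 11.94*n + 0.34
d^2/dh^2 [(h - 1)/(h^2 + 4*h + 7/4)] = 32*(16*(h - 1)*(h + 2)^2 - 3*(h + 1)*(4*h^2 + 16*h + 7))/(4*h^2 + 16*h + 7)^3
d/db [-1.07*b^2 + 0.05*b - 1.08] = 0.05 - 2.14*b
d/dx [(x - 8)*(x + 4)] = 2*x - 4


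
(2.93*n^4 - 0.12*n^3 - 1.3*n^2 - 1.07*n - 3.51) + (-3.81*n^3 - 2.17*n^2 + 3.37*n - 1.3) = 2.93*n^4 - 3.93*n^3 - 3.47*n^2 + 2.3*n - 4.81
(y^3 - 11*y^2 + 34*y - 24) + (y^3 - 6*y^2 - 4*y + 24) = 2*y^3 - 17*y^2 + 30*y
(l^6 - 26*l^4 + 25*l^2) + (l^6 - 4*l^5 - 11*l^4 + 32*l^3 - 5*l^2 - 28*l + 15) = 2*l^6 - 4*l^5 - 37*l^4 + 32*l^3 + 20*l^2 - 28*l + 15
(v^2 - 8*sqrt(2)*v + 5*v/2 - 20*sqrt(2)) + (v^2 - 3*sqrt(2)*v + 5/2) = 2*v^2 - 11*sqrt(2)*v + 5*v/2 - 20*sqrt(2) + 5/2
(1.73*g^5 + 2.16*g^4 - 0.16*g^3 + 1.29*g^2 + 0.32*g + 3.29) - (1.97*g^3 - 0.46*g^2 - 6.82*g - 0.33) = 1.73*g^5 + 2.16*g^4 - 2.13*g^3 + 1.75*g^2 + 7.14*g + 3.62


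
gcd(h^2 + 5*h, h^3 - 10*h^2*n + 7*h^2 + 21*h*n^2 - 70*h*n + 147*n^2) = 1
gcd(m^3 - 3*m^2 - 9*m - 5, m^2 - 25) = m - 5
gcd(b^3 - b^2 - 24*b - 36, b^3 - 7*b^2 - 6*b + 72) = b^2 - 3*b - 18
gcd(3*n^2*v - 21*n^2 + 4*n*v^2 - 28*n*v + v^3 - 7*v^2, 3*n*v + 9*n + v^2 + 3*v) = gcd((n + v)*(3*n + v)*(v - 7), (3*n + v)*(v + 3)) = 3*n + v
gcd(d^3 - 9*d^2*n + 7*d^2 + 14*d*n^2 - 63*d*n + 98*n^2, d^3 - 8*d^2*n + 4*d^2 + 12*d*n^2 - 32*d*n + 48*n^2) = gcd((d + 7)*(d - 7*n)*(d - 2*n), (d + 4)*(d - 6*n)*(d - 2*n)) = d - 2*n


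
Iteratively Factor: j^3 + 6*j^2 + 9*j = (j + 3)*(j^2 + 3*j) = j*(j + 3)*(j + 3)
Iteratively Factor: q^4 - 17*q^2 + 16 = (q + 1)*(q^3 - q^2 - 16*q + 16) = (q - 1)*(q + 1)*(q^2 - 16) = (q - 1)*(q + 1)*(q + 4)*(q - 4)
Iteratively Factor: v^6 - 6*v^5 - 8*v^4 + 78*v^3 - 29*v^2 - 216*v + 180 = (v - 3)*(v^5 - 3*v^4 - 17*v^3 + 27*v^2 + 52*v - 60) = (v - 3)*(v + 3)*(v^4 - 6*v^3 + v^2 + 24*v - 20) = (v - 5)*(v - 3)*(v + 3)*(v^3 - v^2 - 4*v + 4) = (v - 5)*(v - 3)*(v - 1)*(v + 3)*(v^2 - 4) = (v - 5)*(v - 3)*(v - 2)*(v - 1)*(v + 3)*(v + 2)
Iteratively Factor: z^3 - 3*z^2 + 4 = (z - 2)*(z^2 - z - 2) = (z - 2)*(z + 1)*(z - 2)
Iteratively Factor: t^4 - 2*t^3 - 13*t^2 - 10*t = (t + 1)*(t^3 - 3*t^2 - 10*t) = (t + 1)*(t + 2)*(t^2 - 5*t) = t*(t + 1)*(t + 2)*(t - 5)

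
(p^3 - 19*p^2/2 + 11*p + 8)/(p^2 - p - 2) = (p^2 - 15*p/2 - 4)/(p + 1)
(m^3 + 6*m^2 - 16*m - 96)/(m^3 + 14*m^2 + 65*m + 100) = (m^2 + 2*m - 24)/(m^2 + 10*m + 25)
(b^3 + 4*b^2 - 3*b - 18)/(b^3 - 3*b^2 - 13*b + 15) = (b^2 + b - 6)/(b^2 - 6*b + 5)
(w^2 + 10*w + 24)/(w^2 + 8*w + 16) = (w + 6)/(w + 4)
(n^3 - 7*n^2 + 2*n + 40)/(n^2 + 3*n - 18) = (n^3 - 7*n^2 + 2*n + 40)/(n^2 + 3*n - 18)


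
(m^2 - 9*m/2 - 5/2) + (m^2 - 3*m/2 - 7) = 2*m^2 - 6*m - 19/2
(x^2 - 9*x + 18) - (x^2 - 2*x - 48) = 66 - 7*x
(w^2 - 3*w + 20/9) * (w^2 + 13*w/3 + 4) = w^4 + 4*w^3/3 - 61*w^2/9 - 64*w/27 + 80/9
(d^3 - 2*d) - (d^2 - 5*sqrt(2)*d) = d^3 - d^2 - 2*d + 5*sqrt(2)*d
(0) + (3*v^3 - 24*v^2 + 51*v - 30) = 3*v^3 - 24*v^2 + 51*v - 30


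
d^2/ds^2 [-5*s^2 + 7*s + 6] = -10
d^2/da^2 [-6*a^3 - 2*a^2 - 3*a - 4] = -36*a - 4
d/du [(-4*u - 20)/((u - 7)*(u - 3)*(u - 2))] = 4*(2*u^3 + 3*u^2 - 120*u + 247)/(u^6 - 24*u^5 + 226*u^4 - 1068*u^3 + 2689*u^2 - 3444*u + 1764)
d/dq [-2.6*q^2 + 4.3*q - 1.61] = 4.3 - 5.2*q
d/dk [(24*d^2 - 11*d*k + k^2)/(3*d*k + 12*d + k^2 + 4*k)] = ((-11*d + 2*k)*(3*d*k + 12*d + k^2 + 4*k) - (3*d + 2*k + 4)*(24*d^2 - 11*d*k + k^2))/(3*d*k + 12*d + k^2 + 4*k)^2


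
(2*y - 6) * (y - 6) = 2*y^2 - 18*y + 36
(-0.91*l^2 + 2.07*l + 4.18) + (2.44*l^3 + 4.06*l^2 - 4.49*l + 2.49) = 2.44*l^3 + 3.15*l^2 - 2.42*l + 6.67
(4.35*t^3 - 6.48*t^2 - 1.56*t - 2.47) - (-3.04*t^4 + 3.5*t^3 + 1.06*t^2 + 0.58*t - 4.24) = 3.04*t^4 + 0.85*t^3 - 7.54*t^2 - 2.14*t + 1.77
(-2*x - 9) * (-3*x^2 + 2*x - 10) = 6*x^3 + 23*x^2 + 2*x + 90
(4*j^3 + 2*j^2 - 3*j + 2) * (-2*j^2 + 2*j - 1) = -8*j^5 + 4*j^4 + 6*j^3 - 12*j^2 + 7*j - 2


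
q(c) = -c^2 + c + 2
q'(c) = 1 - 2*c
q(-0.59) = 1.06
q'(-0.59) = 2.18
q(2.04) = -0.12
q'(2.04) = -3.08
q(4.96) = -17.64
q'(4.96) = -8.92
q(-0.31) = 1.59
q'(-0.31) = 1.62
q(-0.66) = 0.90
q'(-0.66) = 2.32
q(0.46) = 2.25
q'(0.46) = 0.08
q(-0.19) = 1.77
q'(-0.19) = 1.38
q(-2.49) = -6.69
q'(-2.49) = 5.98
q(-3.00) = -10.00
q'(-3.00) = 7.00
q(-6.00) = -40.00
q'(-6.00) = 13.00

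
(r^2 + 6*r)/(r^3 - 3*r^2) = (r + 6)/(r*(r - 3))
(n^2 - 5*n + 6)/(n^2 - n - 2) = (n - 3)/(n + 1)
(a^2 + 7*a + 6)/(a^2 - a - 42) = (a + 1)/(a - 7)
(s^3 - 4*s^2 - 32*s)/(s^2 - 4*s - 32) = s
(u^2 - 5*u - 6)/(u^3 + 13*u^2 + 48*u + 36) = (u - 6)/(u^2 + 12*u + 36)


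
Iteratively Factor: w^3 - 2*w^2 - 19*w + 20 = (w - 1)*(w^2 - w - 20) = (w - 1)*(w + 4)*(w - 5)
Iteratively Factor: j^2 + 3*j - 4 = (j - 1)*(j + 4)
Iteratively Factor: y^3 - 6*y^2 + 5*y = (y)*(y^2 - 6*y + 5) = y*(y - 1)*(y - 5)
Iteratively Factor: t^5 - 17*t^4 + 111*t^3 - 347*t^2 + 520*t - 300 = (t - 2)*(t^4 - 15*t^3 + 81*t^2 - 185*t + 150) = (t - 2)^2*(t^3 - 13*t^2 + 55*t - 75) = (t - 3)*(t - 2)^2*(t^2 - 10*t + 25) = (t - 5)*(t - 3)*(t - 2)^2*(t - 5)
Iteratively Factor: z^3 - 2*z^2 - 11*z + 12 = (z - 1)*(z^2 - z - 12) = (z - 1)*(z + 3)*(z - 4)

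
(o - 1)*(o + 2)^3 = o^4 + 5*o^3 + 6*o^2 - 4*o - 8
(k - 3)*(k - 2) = k^2 - 5*k + 6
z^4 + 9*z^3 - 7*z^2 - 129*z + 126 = (z - 3)*(z - 1)*(z + 6)*(z + 7)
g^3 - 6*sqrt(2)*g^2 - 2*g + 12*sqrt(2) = (g - 6*sqrt(2))*(g - sqrt(2))*(g + sqrt(2))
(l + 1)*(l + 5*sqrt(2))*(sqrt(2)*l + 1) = sqrt(2)*l^3 + sqrt(2)*l^2 + 11*l^2 + 5*sqrt(2)*l + 11*l + 5*sqrt(2)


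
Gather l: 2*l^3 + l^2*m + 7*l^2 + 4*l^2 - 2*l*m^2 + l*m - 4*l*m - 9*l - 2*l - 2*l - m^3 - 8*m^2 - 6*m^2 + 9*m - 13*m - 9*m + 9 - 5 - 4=2*l^3 + l^2*(m + 11) + l*(-2*m^2 - 3*m - 13) - m^3 - 14*m^2 - 13*m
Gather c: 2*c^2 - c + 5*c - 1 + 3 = 2*c^2 + 4*c + 2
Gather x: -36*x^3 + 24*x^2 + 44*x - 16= -36*x^3 + 24*x^2 + 44*x - 16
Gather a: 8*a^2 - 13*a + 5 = 8*a^2 - 13*a + 5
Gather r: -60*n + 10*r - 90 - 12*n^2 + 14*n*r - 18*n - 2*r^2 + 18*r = -12*n^2 - 78*n - 2*r^2 + r*(14*n + 28) - 90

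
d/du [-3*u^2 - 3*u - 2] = -6*u - 3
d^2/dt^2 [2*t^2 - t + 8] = 4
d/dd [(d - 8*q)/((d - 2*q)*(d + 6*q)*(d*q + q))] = ((-d + 8*q)*(d + 1)*(d - 2*q) + (-d + 8*q)*(d + 1)*(d + 6*q) + (d + 1)*(d - 2*q)*(d + 6*q) - (d - 8*q)*(d - 2*q)*(d + 6*q))/(q*(d + 1)^2*(d - 2*q)^2*(d + 6*q)^2)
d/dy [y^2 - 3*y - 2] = 2*y - 3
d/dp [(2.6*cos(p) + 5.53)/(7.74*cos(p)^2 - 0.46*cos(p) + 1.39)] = (20.124*cos(p)^2 + 85.6044*cos(p) - 6.1578)*sin(p)/(59.9076*cos(p)^4 - 7.1208*cos(p)^3 + 21.7288*cos(p)^2 - 1.2788*cos(p) + 1.9321)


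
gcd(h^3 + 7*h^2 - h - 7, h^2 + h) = h + 1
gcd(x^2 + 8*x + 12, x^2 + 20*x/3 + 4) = x + 6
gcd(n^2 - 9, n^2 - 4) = 1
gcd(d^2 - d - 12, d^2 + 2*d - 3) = d + 3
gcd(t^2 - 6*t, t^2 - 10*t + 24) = t - 6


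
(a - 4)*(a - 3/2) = a^2 - 11*a/2 + 6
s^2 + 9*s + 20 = (s + 4)*(s + 5)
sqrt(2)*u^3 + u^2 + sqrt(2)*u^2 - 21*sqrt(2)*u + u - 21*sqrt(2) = (u - 3*sqrt(2))*(u + 7*sqrt(2)/2)*(sqrt(2)*u + sqrt(2))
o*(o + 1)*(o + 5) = o^3 + 6*o^2 + 5*o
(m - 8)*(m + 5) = m^2 - 3*m - 40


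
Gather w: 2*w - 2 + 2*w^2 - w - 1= 2*w^2 + w - 3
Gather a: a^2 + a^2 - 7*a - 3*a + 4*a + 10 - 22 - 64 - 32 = 2*a^2 - 6*a - 108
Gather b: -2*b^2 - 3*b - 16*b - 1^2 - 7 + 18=-2*b^2 - 19*b + 10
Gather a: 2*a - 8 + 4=2*a - 4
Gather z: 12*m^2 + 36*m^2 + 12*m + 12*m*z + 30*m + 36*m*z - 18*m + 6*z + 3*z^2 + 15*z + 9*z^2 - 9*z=48*m^2 + 24*m + 12*z^2 + z*(48*m + 12)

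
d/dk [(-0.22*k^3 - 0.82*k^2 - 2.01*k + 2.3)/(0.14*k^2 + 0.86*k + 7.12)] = (-0.0308*k^4 - 0.3784*k^3 - 5.123*k^2 - 12.3208*k - 16.2892)/(0.0196*k^4 + 0.2408*k^3 + 2.7332*k^2 + 12.2464*k + 50.6944)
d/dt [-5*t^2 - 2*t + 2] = -10*t - 2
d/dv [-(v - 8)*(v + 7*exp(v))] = -7*v*exp(v) - 2*v + 49*exp(v) + 8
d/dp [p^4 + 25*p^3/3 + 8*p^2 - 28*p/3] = 4*p^3 + 25*p^2 + 16*p - 28/3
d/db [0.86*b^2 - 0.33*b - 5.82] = 1.72*b - 0.33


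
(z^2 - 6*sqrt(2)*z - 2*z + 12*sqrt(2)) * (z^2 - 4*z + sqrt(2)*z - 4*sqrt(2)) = z^4 - 5*sqrt(2)*z^3 - 6*z^3 - 4*z^2 + 30*sqrt(2)*z^2 - 40*sqrt(2)*z + 72*z - 96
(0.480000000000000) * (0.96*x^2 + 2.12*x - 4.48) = 0.4608*x^2 + 1.0176*x - 2.1504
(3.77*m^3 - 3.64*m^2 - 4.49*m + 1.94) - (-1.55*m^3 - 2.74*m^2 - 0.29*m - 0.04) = 5.32*m^3 - 0.9*m^2 - 4.2*m + 1.98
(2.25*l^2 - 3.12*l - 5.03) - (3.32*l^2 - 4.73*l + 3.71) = -1.07*l^2 + 1.61*l - 8.74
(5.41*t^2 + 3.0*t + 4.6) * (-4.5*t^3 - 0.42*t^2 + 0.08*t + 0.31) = -24.345*t^5 - 15.7722*t^4 - 21.5272*t^3 - 0.0148999999999997*t^2 + 1.298*t + 1.426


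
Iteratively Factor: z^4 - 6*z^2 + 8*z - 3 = (z - 1)*(z^3 + z^2 - 5*z + 3) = (z - 1)^2*(z^2 + 2*z - 3) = (z - 1)^2*(z + 3)*(z - 1)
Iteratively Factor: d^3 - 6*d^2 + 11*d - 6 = (d - 3)*(d^2 - 3*d + 2) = (d - 3)*(d - 1)*(d - 2)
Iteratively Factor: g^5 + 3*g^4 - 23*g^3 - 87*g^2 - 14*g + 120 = (g + 2)*(g^4 + g^3 - 25*g^2 - 37*g + 60) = (g - 5)*(g + 2)*(g^3 + 6*g^2 + 5*g - 12) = (g - 5)*(g - 1)*(g + 2)*(g^2 + 7*g + 12) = (g - 5)*(g - 1)*(g + 2)*(g + 3)*(g + 4)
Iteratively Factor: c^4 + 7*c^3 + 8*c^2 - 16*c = (c + 4)*(c^3 + 3*c^2 - 4*c) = c*(c + 4)*(c^2 + 3*c - 4) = c*(c - 1)*(c + 4)*(c + 4)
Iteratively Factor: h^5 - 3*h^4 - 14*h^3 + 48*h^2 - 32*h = (h - 2)*(h^4 - h^3 - 16*h^2 + 16*h) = h*(h - 2)*(h^3 - h^2 - 16*h + 16) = h*(h - 2)*(h - 1)*(h^2 - 16) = h*(h - 4)*(h - 2)*(h - 1)*(h + 4)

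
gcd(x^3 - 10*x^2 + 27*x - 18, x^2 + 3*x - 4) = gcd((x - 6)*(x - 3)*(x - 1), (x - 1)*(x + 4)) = x - 1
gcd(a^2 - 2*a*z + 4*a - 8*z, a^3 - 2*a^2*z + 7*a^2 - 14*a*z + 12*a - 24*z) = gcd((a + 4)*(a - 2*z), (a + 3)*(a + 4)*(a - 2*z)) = -a^2 + 2*a*z - 4*a + 8*z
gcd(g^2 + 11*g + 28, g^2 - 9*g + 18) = 1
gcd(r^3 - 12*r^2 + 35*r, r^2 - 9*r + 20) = r - 5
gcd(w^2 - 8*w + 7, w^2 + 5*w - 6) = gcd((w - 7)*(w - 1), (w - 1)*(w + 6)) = w - 1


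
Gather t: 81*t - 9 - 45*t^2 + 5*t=-45*t^2 + 86*t - 9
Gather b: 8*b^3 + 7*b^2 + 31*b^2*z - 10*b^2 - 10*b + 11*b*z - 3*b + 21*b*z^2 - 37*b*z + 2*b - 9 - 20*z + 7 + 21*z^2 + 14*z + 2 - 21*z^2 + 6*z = 8*b^3 + b^2*(31*z - 3) + b*(21*z^2 - 26*z - 11)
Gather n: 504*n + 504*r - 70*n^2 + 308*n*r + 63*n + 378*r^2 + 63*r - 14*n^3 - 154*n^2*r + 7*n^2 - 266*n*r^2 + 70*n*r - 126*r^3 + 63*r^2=-14*n^3 + n^2*(-154*r - 63) + n*(-266*r^2 + 378*r + 567) - 126*r^3 + 441*r^2 + 567*r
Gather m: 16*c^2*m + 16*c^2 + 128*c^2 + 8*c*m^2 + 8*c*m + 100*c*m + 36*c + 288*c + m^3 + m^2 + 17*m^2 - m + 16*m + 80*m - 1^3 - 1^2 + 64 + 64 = 144*c^2 + 324*c + m^3 + m^2*(8*c + 18) + m*(16*c^2 + 108*c + 95) + 126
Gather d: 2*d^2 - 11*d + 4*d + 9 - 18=2*d^2 - 7*d - 9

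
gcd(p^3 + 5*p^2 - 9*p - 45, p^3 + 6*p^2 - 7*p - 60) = p^2 + 2*p - 15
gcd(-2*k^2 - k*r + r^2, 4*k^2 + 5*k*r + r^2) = k + r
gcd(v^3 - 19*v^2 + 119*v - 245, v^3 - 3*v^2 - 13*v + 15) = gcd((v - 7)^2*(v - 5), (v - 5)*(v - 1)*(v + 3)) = v - 5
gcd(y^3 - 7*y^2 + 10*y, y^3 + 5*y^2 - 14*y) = y^2 - 2*y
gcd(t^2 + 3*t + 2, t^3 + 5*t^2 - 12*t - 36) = t + 2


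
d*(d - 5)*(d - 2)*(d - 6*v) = d^4 - 6*d^3*v - 7*d^3 + 42*d^2*v + 10*d^2 - 60*d*v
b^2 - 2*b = b*(b - 2)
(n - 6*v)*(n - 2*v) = n^2 - 8*n*v + 12*v^2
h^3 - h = h*(h - 1)*(h + 1)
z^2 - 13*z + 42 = (z - 7)*(z - 6)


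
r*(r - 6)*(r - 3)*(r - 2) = r^4 - 11*r^3 + 36*r^2 - 36*r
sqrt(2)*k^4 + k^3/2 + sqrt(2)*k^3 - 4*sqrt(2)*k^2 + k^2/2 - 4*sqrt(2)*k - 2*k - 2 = (k - 2)*(k + 1)*(k + 2)*(sqrt(2)*k + 1/2)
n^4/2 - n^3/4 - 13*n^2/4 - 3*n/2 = n*(n/2 + 1)*(n - 3)*(n + 1/2)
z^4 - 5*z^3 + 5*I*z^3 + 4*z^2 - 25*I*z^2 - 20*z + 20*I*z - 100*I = (z - 5)*(z - 2*I)*(z + 2*I)*(z + 5*I)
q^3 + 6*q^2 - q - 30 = (q - 2)*(q + 3)*(q + 5)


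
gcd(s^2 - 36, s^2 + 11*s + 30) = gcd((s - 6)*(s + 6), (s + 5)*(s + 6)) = s + 6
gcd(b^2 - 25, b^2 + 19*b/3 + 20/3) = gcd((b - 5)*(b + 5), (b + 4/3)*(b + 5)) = b + 5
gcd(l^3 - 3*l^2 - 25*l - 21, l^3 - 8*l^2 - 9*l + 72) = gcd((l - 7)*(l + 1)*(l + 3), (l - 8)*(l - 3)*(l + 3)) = l + 3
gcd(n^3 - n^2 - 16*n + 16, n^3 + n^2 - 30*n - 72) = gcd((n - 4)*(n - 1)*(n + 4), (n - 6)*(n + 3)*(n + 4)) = n + 4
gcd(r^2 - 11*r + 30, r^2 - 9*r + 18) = r - 6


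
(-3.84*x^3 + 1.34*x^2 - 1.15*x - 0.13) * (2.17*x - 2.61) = -8.3328*x^4 + 12.9302*x^3 - 5.9929*x^2 + 2.7194*x + 0.3393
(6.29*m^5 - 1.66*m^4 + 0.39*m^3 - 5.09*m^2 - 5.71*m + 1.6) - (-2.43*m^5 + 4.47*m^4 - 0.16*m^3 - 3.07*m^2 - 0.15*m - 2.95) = 8.72*m^5 - 6.13*m^4 + 0.55*m^3 - 2.02*m^2 - 5.56*m + 4.55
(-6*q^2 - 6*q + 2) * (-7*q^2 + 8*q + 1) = 42*q^4 - 6*q^3 - 68*q^2 + 10*q + 2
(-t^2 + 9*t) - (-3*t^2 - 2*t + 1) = 2*t^2 + 11*t - 1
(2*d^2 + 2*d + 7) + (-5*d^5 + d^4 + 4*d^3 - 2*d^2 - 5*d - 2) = -5*d^5 + d^4 + 4*d^3 - 3*d + 5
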